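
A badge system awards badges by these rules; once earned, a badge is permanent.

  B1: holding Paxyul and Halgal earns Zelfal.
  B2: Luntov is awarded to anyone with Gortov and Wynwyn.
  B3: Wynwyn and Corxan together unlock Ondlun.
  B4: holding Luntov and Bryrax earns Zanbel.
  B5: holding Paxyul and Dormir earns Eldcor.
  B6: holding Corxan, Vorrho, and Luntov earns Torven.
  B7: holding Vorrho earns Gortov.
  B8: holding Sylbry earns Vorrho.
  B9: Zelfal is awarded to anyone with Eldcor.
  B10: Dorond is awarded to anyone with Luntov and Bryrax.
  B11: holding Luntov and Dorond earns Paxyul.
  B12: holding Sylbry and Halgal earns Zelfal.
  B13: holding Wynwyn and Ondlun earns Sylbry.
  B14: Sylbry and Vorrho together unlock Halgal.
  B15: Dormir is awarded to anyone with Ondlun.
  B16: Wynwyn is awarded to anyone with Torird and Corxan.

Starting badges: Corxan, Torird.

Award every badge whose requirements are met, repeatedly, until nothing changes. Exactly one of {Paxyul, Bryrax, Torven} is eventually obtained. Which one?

Torven

With Torird and Corxan, Wynwyn is earned (B16).
With Wynwyn and Corxan, Ondlun is earned (B3).
With Wynwyn and Ondlun, Sylbry is earned (B13).
With Sylbry, Vorrho is earned (B8).
With Vorrho, Gortov is earned (B7).
With Gortov and Wynwyn, Luntov is earned (B2).
With Corxan, Vorrho, and Luntov, Torven is earned (B6).
Paxyul would need Luntov and Dorond (B11), but Dorond is never earned. No rule produces Bryrax, and it is not given.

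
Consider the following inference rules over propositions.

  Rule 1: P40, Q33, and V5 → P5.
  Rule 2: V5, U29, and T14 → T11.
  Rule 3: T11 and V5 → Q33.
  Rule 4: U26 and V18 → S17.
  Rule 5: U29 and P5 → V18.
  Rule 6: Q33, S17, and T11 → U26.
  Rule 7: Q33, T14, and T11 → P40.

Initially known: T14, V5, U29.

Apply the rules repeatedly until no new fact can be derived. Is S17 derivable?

S17 would need U26 and V18 (Rule 4), but U26 is never established.

No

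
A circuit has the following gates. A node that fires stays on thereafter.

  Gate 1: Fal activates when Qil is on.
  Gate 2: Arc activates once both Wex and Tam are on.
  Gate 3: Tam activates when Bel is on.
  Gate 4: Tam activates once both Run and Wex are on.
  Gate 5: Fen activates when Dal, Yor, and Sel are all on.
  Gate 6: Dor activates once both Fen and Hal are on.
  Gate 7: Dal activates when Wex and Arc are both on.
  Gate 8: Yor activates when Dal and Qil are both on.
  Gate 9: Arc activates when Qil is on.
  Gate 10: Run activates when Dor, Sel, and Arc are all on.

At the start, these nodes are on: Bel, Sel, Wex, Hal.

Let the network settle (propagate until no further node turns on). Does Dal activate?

Yes

Bel is on, so Tam activates (Gate 3).
Gate 2: Wex and Tam on → Arc on.
Wex and Arc are on, so Dal activates (Gate 7).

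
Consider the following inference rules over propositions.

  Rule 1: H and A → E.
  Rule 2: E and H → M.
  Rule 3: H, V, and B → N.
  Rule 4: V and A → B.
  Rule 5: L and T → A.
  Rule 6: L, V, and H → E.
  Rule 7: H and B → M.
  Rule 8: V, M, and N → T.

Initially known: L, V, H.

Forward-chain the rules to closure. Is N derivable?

N would need H, V, and B (Rule 3), but B is never established.

No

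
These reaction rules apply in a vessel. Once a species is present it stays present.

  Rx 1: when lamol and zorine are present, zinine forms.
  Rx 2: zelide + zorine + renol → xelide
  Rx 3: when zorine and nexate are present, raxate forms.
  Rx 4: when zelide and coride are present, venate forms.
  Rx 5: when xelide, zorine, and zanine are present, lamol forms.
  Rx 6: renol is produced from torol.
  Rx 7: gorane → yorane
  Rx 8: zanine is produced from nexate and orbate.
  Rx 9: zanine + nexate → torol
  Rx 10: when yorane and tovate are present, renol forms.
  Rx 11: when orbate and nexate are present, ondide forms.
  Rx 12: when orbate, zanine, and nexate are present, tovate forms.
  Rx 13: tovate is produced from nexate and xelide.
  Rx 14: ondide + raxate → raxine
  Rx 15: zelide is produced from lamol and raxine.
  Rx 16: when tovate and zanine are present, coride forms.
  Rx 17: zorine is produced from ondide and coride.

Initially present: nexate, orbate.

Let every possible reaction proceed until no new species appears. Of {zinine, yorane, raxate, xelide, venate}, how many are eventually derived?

1

orbate and nexate present → ondide forms (Rx 11).
nexate and orbate present → zanine forms (Rx 8).
orbate, zanine, and nexate present → tovate forms (Rx 12).
tovate and zanine present → coride forms (Rx 16).
ondide and coride present → zorine forms (Rx 17).
zorine and nexate present → raxate forms (Rx 3).
zinine would need lamol and zorine (Rx 1), but lamol never forms.
yorane would need gorane (Rx 7), but gorane never forms.
raxate: reached.
xelide would need zelide, zorine, and renol (Rx 2), but zelide never forms.
venate would need zelide and coride (Rx 4), but zelide never forms.
Reached: raxate — 1 of the 5.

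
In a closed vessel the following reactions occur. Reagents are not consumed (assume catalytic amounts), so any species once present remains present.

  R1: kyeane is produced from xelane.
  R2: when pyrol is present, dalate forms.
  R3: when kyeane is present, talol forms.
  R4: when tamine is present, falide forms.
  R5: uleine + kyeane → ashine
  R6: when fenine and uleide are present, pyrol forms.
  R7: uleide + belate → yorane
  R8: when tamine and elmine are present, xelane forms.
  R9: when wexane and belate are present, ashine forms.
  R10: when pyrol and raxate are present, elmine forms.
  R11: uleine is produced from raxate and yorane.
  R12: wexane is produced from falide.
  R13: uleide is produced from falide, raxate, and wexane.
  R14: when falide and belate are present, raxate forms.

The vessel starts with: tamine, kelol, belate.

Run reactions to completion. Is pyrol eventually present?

No

pyrol would need fenine and uleide (R6), but fenine never forms.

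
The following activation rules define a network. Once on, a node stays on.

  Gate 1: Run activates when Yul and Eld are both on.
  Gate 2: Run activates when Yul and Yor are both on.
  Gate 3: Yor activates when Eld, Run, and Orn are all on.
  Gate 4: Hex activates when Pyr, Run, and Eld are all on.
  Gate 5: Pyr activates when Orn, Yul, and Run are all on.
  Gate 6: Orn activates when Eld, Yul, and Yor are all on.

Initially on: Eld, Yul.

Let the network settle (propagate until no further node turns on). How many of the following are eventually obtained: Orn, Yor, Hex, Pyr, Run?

1

Gate 1: Yul and Eld on → Run on.
Orn would need Eld, Yul, and Yor (Gate 6), but Yor never turns on.
Yor would need Eld, Run, and Orn (Gate 3), but Orn never turns on.
Hex would need Pyr, Run, and Eld (Gate 4), but Pyr never turns on.
Pyr would need Orn, Yul, and Run (Gate 5), but Orn never turns on.
Run: reached.
Reached: Run — 1 of the 5.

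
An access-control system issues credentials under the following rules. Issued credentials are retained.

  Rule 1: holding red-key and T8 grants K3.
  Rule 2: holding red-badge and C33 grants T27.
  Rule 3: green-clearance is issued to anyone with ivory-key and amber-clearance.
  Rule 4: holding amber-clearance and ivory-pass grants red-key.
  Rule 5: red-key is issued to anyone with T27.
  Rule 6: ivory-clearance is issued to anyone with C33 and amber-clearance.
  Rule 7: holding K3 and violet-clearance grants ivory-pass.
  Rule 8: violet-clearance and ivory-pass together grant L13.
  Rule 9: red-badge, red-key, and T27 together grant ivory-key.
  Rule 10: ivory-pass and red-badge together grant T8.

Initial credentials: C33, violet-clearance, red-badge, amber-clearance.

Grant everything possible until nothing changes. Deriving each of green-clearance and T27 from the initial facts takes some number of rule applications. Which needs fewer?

T27

T27: Holding red-badge and C33 grants T27 (Rule 2). [1 rule application]
green-clearance: Holding red-badge and C33 grants T27 (Rule 2). Holding T27 grants red-key (Rule 5). Holding red-badge, red-key, and T27 grants ivory-key (Rule 9). Holding ivory-key and amber-clearance grants green-clearance (Rule 3). [4 rule applications]
T27 needs fewer.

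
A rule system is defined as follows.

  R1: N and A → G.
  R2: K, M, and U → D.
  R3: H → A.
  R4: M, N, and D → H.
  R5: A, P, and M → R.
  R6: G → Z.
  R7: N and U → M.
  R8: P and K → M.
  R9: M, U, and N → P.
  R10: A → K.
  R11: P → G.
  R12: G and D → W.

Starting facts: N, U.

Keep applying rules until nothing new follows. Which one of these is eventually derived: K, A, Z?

Z

From N and U, R7 gives M.
M, U, and N hold, so P follows (R9).
From P, R11 gives G.
From G, R6 gives Z.
A would need H (R3), but H is never established. K would need A (R10), but A is never established.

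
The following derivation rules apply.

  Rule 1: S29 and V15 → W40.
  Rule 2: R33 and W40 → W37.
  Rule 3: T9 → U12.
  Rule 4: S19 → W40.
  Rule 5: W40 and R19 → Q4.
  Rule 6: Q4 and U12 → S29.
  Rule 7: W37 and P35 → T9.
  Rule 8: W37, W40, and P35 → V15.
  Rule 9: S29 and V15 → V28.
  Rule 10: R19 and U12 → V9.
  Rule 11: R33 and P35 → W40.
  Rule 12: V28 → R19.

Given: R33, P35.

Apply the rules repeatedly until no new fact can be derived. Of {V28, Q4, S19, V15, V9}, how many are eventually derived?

1

From R33 and P35, Rule 11 gives W40.
R33 and W40 hold, so W37 follows (Rule 2).
W37, W40, and P35 hold, so V15 follows (Rule 8).
V28 would need S29 and V15 (Rule 9), but S29 is never established.
Q4 would need W40 and R19 (Rule 5), but R19 is never established.
No rule produces S19, and it is not given.
V15: reached.
V9 would need R19 and U12 (Rule 10), but R19 is never established.
Reached: V15 — 1 of the 5.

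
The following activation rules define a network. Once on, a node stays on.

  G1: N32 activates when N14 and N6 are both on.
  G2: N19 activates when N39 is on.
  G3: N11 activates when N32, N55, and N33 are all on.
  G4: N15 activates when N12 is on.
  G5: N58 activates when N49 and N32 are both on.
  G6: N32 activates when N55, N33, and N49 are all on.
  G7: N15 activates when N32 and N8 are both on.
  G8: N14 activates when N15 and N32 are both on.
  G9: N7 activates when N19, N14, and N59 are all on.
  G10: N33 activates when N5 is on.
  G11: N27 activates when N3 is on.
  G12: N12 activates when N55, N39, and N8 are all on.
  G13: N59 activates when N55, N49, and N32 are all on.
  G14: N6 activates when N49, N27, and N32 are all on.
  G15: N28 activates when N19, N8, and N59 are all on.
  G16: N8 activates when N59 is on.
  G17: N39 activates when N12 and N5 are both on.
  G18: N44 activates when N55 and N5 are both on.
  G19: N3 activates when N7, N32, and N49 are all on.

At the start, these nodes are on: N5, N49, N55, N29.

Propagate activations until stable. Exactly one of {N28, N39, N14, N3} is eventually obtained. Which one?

G10: N5 on → N33 on.
N55, N33, and N49 are on, so N32 activates (G6).
N55, N49, and N32 are on, so N59 activates (G13).
G16: N59 on → N8 on.
G7: N32 and N8 on → N15 on.
G8: N15 and N32 on → N14 on.
N28 would need N19, N8, and N59 (G15), but N19 never turns on. N39 would need N12 and N5 (G17), but N12 never turns on. N3 would need N7, N32, and N49 (G19), but N7 never turns on.

N14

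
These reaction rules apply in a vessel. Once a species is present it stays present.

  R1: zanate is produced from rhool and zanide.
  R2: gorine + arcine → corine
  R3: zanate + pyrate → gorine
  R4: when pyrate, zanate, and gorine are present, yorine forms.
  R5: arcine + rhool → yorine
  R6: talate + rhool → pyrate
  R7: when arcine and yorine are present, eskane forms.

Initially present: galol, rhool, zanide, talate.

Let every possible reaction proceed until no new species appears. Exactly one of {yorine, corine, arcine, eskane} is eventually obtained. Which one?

talate and rhool present → pyrate forms (R6).
rhool and zanide present → zanate forms (R1).
zanate and pyrate present → gorine forms (R3).
pyrate, zanate, and gorine present → yorine forms (R4).
corine would need gorine and arcine (R2), but arcine never forms. eskane would need arcine and yorine (R7), but arcine never forms. No rule produces arcine, and it is not given.

yorine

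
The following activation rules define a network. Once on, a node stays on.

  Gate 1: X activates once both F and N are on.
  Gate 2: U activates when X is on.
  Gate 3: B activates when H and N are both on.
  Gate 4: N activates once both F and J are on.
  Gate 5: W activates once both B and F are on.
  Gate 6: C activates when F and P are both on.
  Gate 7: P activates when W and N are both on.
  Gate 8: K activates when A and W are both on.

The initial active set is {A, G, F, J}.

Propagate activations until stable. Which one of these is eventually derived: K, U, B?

U

F and J are on, so N activates (Gate 4).
Gate 1: F and N on → X on.
X is on, so U activates (Gate 2).
K would need A and W (Gate 8), but W never turns on. B would need H and N (Gate 3), but H never turns on.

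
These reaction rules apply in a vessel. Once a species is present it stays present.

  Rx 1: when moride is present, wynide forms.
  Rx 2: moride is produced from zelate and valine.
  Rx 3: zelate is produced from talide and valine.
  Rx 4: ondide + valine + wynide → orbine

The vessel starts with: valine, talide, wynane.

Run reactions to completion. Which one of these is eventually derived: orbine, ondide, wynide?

wynide

talide and valine present → zelate forms (Rx 3).
zelate and valine present → moride forms (Rx 2).
moride present → wynide forms (Rx 1).
No rule produces ondide, and it is not given. orbine would need ondide, valine, and wynide (Rx 4), but ondide never forms.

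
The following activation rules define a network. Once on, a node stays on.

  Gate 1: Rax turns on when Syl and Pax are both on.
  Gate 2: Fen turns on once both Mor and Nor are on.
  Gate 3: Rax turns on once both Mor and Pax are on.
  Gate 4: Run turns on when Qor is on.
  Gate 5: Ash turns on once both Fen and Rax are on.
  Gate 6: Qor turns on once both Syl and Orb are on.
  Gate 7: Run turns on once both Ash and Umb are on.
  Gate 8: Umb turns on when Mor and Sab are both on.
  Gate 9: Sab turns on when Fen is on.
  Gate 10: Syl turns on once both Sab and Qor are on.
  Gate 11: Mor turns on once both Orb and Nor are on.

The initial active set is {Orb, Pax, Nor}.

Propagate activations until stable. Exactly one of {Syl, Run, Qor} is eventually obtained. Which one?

Orb and Nor are on, so Mor turns on (Gate 11).
Mor and Pax are on, so Rax turns on (Gate 3).
Mor and Nor are on, so Fen turns on (Gate 2).
Fen and Rax are on, so Ash turns on (Gate 5).
Fen is on, so Sab turns on (Gate 9).
Gate 8: Mor and Sab on → Umb on.
Ash and Umb are on, so Run turns on (Gate 7).
Qor would need Syl and Orb (Gate 6), but Syl never turns on. Syl would need Sab and Qor (Gate 10), but Qor never turns on.

Run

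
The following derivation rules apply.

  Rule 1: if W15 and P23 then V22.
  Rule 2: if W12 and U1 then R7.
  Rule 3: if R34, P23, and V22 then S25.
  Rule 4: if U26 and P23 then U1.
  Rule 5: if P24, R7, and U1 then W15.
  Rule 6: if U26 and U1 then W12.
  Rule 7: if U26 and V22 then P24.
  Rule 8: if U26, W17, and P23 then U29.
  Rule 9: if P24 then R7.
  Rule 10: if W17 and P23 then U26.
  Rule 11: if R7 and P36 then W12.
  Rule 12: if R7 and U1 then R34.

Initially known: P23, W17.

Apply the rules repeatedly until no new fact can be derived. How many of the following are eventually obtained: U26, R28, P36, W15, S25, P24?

W17 and P23 hold, so U26 follows (Rule 10).
U26: reached.
No rule produces R28, and it is not given.
No rule produces P36, and it is not given.
W15 would need P24, R7, and U1 (Rule 5), but P24 is never established.
S25 would need R34, P23, and V22 (Rule 3), but V22 is never established.
P24 would need U26 and V22 (Rule 7), but V22 is never established.
Reached: U26 — 1 of the 6.

1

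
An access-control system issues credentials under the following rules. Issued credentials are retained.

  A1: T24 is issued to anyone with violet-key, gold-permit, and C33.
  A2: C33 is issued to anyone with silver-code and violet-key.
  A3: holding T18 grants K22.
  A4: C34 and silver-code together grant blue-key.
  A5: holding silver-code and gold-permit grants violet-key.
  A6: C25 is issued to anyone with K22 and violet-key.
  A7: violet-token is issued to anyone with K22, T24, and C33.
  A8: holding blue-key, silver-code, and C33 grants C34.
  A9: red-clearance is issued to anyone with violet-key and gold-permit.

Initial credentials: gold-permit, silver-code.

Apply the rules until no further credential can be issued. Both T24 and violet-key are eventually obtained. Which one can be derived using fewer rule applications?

violet-key

violet-key: Holding silver-code and gold-permit grants violet-key (A5). [1 rule application]
T24: Holding silver-code and gold-permit grants violet-key (A5). Holding silver-code and violet-key grants C33 (A2). Holding violet-key, gold-permit, and C33 grants T24 (A1). [3 rule applications]
violet-key needs fewer.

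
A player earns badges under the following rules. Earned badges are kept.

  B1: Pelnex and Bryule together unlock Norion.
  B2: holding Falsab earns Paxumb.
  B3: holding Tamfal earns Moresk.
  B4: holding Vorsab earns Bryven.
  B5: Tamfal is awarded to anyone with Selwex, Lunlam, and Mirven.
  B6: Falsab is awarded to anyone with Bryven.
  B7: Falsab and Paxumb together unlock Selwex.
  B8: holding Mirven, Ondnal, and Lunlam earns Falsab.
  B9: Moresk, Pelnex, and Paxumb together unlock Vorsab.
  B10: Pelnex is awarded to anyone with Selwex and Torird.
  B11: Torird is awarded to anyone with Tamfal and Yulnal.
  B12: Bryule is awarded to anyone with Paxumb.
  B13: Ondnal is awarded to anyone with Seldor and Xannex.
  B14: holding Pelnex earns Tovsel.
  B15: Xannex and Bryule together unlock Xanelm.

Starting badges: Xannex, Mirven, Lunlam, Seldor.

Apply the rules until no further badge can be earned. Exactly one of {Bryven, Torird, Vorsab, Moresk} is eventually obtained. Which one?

With Seldor and Xannex, Ondnal is earned (B13).
With Mirven, Ondnal, and Lunlam, Falsab is earned (B8).
With Falsab, Paxumb is earned (B2).
With Falsab and Paxumb, Selwex is earned (B7).
With Selwex, Lunlam, and Mirven, Tamfal is earned (B5).
With Tamfal, Moresk is earned (B3).
Bryven would need Vorsab (B4), but Vorsab is never earned. Torird would need Tamfal and Yulnal (B11), but Yulnal is never earned. Vorsab would need Moresk, Pelnex, and Paxumb (B9), but Pelnex is never earned.

Moresk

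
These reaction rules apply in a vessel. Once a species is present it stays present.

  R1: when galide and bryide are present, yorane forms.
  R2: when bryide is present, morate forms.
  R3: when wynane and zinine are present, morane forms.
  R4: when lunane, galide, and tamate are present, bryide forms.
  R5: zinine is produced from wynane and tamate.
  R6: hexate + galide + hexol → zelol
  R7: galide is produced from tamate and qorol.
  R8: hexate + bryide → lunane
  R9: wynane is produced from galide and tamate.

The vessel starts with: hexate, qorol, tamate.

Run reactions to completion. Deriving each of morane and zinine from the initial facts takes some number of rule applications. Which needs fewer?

zinine

zinine: tamate and qorol present → galide forms (R7). galide and tamate present → wynane forms (R9). wynane and tamate present → zinine forms (R5). [3 rule applications]
morane: tamate and qorol present → galide forms (R7). galide and tamate present → wynane forms (R9). wynane and tamate present → zinine forms (R5). wynane and zinine present → morane forms (R3). [4 rule applications]
zinine needs fewer.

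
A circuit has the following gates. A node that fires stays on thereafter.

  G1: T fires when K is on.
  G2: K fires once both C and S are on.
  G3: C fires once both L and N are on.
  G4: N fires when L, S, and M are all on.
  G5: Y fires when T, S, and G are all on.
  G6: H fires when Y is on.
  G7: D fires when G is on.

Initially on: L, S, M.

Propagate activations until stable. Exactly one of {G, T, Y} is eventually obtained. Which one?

L, S, and M are on, so N fires (G4).
L and N are on, so C fires (G3).
C and S are on, so K fires (G2).
G1: K on → T on.
Y would need T, S, and G (G5), but G never turns on. No rule produces G, and it is not given.

T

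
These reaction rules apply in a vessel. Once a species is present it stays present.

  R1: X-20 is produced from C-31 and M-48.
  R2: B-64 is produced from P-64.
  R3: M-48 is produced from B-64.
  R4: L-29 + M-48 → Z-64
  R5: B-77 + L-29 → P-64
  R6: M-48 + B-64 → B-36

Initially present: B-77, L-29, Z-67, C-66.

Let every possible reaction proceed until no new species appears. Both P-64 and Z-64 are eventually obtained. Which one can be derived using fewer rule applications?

P-64: B-77 and L-29 present → P-64 forms (R5). [1 rule application]
Z-64: B-77 and L-29 present → P-64 forms (R5). P-64 present → B-64 forms (R2). B-64 present → M-48 forms (R3). L-29 and M-48 present → Z-64 forms (R4). [4 rule applications]
P-64 needs fewer.

P-64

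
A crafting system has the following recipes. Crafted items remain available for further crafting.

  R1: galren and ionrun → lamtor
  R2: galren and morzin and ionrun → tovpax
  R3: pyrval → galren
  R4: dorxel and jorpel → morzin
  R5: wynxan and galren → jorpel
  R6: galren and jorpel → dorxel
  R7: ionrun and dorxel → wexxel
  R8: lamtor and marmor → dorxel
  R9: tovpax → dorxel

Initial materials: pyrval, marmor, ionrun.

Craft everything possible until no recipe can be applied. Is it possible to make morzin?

morzin would need dorxel and jorpel (R4), but jorpel is never obtained.

No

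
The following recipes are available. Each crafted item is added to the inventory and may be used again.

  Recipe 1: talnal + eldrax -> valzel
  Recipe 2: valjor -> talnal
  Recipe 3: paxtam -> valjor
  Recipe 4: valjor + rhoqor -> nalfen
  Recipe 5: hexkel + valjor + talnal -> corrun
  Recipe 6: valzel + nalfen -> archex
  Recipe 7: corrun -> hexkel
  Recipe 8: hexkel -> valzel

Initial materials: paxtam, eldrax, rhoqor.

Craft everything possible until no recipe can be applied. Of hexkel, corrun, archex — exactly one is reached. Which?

archex

paxtam -> valjor (Recipe 3).
Using Recipe 4, valjor and rhoqor make nalfen.
Using Recipe 2, valjor makes talnal.
Using Recipe 1, talnal and eldrax make valzel.
Using Recipe 6, valzel and nalfen make archex.
corrun would need hexkel, valjor, and talnal (Recipe 5), but hexkel is never obtained. hexkel would need corrun (Recipe 7), but corrun is never obtained.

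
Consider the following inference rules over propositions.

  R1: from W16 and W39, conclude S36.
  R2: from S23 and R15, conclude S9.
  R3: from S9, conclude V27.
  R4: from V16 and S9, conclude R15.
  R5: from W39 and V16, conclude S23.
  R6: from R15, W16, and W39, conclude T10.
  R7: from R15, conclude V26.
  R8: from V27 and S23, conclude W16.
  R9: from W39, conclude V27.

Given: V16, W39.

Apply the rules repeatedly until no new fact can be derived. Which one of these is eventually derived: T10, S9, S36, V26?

From W39 and V16, R5 gives S23.
From W39, R9 gives V27.
From V27 and S23, R8 gives W16.
W16 and W39 hold, so S36 follows (R1).
V26 would need R15 (R7), but R15 is never established. S9 would need S23 and R15 (R2), but R15 is never established. T10 would need R15, W16, and W39 (R6), but R15 is never established.

S36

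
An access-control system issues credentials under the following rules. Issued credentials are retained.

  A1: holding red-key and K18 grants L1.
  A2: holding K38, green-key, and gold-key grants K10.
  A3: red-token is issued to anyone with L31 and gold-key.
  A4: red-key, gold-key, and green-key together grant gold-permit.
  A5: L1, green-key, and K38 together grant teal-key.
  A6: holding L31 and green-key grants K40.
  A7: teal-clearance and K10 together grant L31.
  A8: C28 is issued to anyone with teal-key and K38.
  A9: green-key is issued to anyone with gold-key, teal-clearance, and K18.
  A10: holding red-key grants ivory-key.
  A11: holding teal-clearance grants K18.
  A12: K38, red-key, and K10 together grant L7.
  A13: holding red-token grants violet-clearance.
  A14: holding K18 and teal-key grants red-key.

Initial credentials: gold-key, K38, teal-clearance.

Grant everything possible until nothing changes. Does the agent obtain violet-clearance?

Holding teal-clearance grants K18 (A11).
Holding gold-key, teal-clearance, and K18 grants green-key (A9).
Holding K38, green-key, and gold-key grants K10 (A2).
Holding teal-clearance and K10 grants L31 (A7).
Holding L31 and gold-key grants red-token (A3).
Holding red-token grants violet-clearance (A13).

Yes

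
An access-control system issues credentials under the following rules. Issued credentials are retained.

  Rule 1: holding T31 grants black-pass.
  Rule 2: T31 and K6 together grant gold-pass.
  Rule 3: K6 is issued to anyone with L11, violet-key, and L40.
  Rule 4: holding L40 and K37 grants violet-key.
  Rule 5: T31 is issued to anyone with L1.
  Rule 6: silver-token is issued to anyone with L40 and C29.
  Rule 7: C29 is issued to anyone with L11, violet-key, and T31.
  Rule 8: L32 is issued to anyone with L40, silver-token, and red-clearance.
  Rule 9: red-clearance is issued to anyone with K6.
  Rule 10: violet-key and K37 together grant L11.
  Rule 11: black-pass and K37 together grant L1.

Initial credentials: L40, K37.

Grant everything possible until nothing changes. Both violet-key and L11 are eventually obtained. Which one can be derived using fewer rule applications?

violet-key: Holding L40 and K37 grants violet-key (Rule 4). [1 rule application]
L11: Holding L40 and K37 grants violet-key (Rule 4). Holding violet-key and K37 grants L11 (Rule 10). [2 rule applications]
violet-key needs fewer.

violet-key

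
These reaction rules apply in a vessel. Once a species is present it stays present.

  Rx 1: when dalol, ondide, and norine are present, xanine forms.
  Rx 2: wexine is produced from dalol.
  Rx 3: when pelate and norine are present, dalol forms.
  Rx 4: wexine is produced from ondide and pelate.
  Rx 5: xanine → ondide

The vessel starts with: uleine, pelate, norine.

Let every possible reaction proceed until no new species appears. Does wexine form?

pelate and norine present → dalol forms (Rx 3).
dalol present → wexine forms (Rx 2).

Yes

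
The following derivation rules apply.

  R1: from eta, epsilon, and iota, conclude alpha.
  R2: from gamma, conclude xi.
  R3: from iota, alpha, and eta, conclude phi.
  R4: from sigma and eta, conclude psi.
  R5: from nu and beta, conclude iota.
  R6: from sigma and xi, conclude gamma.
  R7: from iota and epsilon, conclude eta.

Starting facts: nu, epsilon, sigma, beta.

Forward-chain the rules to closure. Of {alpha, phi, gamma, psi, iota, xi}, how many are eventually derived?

4

From nu and beta, R5 gives iota.
From iota and epsilon, R7 gives eta.
sigma and eta hold, so psi follows (R4).
From eta, epsilon, and iota, R1 gives alpha.
iota, alpha, and eta hold, so phi follows (R3).
alpha: reached.
phi: reached.
gamma would need sigma and xi (R6), but xi is never established.
psi: reached.
iota: reached.
xi would need gamma (R2), but gamma is never established.
Reached: alpha, phi, psi, and iota — 4 of the 6.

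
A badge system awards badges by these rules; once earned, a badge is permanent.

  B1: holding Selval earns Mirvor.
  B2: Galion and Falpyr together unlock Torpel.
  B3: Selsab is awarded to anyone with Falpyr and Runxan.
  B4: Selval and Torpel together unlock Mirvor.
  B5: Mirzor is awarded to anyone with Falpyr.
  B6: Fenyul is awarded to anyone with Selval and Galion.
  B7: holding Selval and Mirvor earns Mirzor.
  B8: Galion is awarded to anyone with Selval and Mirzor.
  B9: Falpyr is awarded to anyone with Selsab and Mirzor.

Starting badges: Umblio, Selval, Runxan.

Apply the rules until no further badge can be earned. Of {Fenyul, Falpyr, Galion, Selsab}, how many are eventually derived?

2

With Selval, Mirvor is earned (B1).
With Selval and Mirvor, Mirzor is earned (B7).
With Selval and Mirzor, Galion is earned (B8).
With Selval and Galion, Fenyul is earned (B6).
Fenyul: reached.
Falpyr would need Selsab and Mirzor (B9), but Selsab is never earned.
Galion: reached.
Selsab would need Falpyr and Runxan (B3), but Falpyr is never earned.
Reached: Fenyul and Galion — 2 of the 4.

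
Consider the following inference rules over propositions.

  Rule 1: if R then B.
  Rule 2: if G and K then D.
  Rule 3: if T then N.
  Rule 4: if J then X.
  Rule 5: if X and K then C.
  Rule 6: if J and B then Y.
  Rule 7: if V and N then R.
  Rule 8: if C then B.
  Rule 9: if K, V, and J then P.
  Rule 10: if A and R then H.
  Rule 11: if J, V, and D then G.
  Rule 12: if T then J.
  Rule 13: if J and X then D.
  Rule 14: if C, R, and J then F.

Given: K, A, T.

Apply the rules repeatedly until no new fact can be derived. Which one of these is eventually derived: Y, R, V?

Y

T holds, so J follows (Rule 12).
J holds, so X follows (Rule 4).
X and K hold, so C follows (Rule 5).
From C, Rule 8 gives B.
J and B hold, so Y follows (Rule 6).
No rule produces V, and it is not given. R would need V and N (Rule 7), but V is never established.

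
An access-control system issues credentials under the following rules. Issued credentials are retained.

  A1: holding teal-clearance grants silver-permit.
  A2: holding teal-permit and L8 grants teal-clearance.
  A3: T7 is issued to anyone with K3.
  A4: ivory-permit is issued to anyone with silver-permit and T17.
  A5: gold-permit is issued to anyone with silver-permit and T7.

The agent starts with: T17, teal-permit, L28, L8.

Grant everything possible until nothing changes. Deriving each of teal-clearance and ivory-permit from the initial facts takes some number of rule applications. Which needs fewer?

teal-clearance

teal-clearance: Holding teal-permit and L8 grants teal-clearance (A2). [1 rule application]
ivory-permit: Holding teal-permit and L8 grants teal-clearance (A2). Holding teal-clearance grants silver-permit (A1). Holding silver-permit and T17 grants ivory-permit (A4). [3 rule applications]
teal-clearance needs fewer.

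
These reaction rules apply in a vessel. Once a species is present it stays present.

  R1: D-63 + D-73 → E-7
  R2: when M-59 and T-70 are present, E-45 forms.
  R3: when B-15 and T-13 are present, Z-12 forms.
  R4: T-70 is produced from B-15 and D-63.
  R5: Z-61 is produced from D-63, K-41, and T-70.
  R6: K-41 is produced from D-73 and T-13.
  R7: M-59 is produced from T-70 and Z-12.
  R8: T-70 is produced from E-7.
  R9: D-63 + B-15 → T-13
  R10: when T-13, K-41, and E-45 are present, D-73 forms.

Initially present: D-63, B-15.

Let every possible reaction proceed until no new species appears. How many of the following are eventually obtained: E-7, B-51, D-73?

0

E-7 would need D-63 and D-73 (R1), but D-73 never forms.
No rule produces B-51, and it is not given.
D-73 would need T-13, K-41, and E-45 (R10), but K-41 never forms.
None of the 3 are reached.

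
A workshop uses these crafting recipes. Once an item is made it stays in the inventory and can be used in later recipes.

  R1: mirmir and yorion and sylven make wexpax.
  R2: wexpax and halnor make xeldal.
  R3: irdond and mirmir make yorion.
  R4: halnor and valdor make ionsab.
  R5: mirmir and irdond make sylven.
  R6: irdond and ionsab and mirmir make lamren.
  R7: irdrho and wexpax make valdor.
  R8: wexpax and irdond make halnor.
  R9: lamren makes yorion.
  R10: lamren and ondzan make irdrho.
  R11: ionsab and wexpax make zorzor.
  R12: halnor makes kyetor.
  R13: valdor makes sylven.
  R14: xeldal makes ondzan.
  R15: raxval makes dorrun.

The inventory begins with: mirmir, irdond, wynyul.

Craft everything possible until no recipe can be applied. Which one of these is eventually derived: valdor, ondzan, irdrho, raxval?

mirmir and irdond → sylven (R5).
irdond and mirmir → yorion (R3).
Using R1, mirmir, yorion, and sylven make wexpax.
Using R8, wexpax and irdond make halnor.
Using R2, wexpax and halnor make xeldal.
Using R14, xeldal makes ondzan.
irdrho would need lamren and ondzan (R10), but lamren is never obtained. No rule produces raxval, and it is not given. valdor would need irdrho and wexpax (R7), but irdrho is never obtained.

ondzan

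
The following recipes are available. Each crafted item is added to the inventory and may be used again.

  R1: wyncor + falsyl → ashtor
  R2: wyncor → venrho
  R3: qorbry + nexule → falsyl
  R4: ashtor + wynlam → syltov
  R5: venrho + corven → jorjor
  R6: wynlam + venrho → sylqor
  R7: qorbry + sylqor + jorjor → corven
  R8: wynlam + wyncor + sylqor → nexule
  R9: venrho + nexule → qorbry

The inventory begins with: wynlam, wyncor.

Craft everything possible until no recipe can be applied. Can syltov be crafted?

wyncor → venrho (R2).
Using R6, wynlam and venrho make sylqor.
wynlam + wyncor + sylqor → nexule (R8).
venrho + nexule → qorbry (R9).
qorbry + nexule → falsyl (R3).
Using R1, wyncor and falsyl make ashtor.
Using R4, ashtor and wynlam make syltov.

Yes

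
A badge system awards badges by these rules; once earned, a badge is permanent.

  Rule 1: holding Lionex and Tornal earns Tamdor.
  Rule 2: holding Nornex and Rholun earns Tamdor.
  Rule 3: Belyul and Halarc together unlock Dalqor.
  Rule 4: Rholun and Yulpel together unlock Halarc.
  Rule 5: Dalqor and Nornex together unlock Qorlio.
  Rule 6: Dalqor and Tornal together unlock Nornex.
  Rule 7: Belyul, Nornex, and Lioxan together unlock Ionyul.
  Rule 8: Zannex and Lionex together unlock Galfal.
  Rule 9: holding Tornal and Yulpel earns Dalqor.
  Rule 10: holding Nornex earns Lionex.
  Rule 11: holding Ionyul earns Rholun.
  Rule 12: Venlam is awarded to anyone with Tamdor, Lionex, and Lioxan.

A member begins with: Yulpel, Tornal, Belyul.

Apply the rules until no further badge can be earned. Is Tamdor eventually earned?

Yes

With Tornal and Yulpel, Dalqor is earned (Rule 9).
With Dalqor and Tornal, Nornex is earned (Rule 6).
With Nornex, Lionex is earned (Rule 10).
With Lionex and Tornal, Tamdor is earned (Rule 1).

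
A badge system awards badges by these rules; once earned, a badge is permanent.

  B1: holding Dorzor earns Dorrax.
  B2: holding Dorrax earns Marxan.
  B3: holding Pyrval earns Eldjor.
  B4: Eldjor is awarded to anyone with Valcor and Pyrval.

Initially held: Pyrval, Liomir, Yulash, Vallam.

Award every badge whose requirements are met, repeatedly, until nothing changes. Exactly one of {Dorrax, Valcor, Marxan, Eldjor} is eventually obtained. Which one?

Eldjor

With Pyrval, Eldjor is earned (B3).
No rule produces Valcor, and it is not given. Marxan would need Dorrax (B2), but Dorrax is never earned. Dorrax would need Dorzor (B1), but Dorzor is never earned.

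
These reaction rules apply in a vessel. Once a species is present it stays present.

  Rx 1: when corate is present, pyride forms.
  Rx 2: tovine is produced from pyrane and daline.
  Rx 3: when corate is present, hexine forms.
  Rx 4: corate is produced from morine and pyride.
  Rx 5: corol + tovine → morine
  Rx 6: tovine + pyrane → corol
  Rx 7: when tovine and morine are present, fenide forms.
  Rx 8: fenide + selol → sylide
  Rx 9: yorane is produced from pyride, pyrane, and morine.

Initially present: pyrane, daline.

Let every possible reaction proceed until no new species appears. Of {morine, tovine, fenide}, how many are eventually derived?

pyrane and daline present → tovine forms (Rx 2).
tovine and pyrane present → corol forms (Rx 6).
corol and tovine present → morine forms (Rx 5).
tovine and morine present → fenide forms (Rx 7).
morine: reached.
tovine: reached.
fenide: reached.
All 3 are reached.

3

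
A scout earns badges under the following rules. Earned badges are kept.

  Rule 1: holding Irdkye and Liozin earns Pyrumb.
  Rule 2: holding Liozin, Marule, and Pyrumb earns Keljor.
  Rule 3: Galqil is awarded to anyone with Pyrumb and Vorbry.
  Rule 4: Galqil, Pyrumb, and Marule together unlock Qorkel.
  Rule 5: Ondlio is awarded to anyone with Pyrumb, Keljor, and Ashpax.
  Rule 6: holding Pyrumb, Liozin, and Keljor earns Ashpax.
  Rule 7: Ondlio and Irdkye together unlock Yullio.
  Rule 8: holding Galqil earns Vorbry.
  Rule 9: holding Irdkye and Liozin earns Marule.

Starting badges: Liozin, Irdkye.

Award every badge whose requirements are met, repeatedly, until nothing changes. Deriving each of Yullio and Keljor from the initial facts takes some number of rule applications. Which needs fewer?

Keljor: With Irdkye and Liozin, Pyrumb is earned (Rule 1). With Irdkye and Liozin, Marule is earned (Rule 9). With Liozin, Marule, and Pyrumb, Keljor is earned (Rule 2). [3 rule applications]
Yullio: With Irdkye and Liozin, Pyrumb is earned (Rule 1). With Irdkye and Liozin, Marule is earned (Rule 9). With Liozin, Marule, and Pyrumb, Keljor is earned (Rule 2). With Pyrumb, Liozin, and Keljor, Ashpax is earned (Rule 6). With Pyrumb, Keljor, and Ashpax, Ondlio is earned (Rule 5). With Ondlio and Irdkye, Yullio is earned (Rule 7). [6 rule applications]
Keljor needs fewer.

Keljor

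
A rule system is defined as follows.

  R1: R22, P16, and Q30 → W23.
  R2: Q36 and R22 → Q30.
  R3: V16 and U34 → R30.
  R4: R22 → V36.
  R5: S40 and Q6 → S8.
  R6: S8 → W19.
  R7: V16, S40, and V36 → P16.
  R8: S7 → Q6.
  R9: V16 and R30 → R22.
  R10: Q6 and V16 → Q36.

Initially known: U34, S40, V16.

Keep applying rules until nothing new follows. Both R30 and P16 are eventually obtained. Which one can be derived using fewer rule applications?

R30: From V16 and U34, R3 gives R30. [1 rule application]
P16: From V16 and U34, R3 gives R30. From V16 and R30, R9 gives R22. From R22, R4 gives V36. From V16, S40, and V36, R7 gives P16. [4 rule applications]
R30 needs fewer.

R30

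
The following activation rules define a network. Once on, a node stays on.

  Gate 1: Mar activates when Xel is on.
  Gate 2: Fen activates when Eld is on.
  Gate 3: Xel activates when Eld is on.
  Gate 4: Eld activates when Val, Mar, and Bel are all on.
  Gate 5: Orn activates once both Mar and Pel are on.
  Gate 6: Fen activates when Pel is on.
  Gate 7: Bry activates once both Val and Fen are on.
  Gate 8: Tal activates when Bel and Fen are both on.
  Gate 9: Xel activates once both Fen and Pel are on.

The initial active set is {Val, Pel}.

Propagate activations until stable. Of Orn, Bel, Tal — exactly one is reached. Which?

Pel is on, so Fen activates (Gate 6).
Gate 9: Fen and Pel on → Xel on.
Xel is on, so Mar activates (Gate 1).
Mar and Pel are on, so Orn activates (Gate 5).
No rule produces Bel, and it is not given. Tal would need Bel and Fen (Gate 8), but Bel never turns on.

Orn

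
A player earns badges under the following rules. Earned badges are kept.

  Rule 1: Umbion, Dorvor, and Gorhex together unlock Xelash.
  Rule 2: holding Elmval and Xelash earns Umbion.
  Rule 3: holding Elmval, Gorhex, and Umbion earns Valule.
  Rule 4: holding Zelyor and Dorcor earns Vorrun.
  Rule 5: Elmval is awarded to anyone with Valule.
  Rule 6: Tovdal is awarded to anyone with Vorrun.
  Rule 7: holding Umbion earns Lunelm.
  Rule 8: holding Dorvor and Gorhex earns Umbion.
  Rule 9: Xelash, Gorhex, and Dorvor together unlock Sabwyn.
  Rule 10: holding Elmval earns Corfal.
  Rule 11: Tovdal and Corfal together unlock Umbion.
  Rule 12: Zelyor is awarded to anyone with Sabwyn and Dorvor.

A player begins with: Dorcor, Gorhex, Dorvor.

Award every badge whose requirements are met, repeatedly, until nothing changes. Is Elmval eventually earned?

No

Elmval would need Valule (Rule 5), but Valule is never earned.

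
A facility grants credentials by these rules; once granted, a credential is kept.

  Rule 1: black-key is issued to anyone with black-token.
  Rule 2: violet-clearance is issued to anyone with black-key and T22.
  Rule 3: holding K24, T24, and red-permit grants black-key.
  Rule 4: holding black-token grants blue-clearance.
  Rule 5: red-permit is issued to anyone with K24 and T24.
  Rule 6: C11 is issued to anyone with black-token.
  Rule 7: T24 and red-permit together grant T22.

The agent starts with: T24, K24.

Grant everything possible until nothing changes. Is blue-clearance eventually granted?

No

blue-clearance would need black-token (Rule 4), but black-token is never granted.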